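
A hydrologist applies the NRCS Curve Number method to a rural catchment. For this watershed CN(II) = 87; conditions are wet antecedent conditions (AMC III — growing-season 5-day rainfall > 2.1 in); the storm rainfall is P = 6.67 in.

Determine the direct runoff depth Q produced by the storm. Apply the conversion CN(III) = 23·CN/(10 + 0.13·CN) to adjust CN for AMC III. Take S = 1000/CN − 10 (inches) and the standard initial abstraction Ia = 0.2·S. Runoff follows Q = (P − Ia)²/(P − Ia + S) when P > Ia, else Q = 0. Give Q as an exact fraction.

CN(III) from CN(II)=87: (23·87)/(10 + 0.13·87) = 200100/2131 ≈ 93.900
S = 1000/(200100/2131) − 10 = 1300/2001 in ≈ 0.650 in
Ia = 0.2·(1300/2001) = 260/2001 in ≈ 0.130 in
P − Ia = 6.670 − 0.130 = 1308667/200100 ≈ 6.540 in (> 0, runoff occurs)
Runoff Q = (P−Ia)²/(P−Ia+S) = (6.540)²/(6.540+0.650) = 1712609316889/287877266700 ≈ 5.949 in

Q = 1712609316889/287877266700 in ≈ 5.949 in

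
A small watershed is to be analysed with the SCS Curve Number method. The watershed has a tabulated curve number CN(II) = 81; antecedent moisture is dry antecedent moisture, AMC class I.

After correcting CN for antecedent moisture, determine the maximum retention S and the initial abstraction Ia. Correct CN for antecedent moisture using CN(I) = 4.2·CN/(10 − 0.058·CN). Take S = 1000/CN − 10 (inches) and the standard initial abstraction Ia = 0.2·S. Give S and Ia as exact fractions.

S = 9500/1701 in ≈ 5.585 in; Ia = 1900/1701 in ≈ 1.117 in

CN(I) from CN(II)=81: (4.2·81)/(10 − 0.058·81) = 170100/2651 ≈ 64.164
S = 1000/(170100/2651) − 10 = 9500/1701 in ≈ 5.585 in
Ia = 0.2·(9500/1701) = 1900/1701 in ≈ 1.117 in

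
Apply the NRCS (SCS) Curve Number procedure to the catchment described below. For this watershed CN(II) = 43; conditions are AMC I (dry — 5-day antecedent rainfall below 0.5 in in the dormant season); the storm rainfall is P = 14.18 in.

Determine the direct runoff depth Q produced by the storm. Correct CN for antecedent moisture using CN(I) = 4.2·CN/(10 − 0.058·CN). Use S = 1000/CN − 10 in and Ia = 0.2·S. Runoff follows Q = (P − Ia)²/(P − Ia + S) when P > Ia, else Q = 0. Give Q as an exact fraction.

CN(I) from CN(II)=43: (4.2·43)/(10 − 0.058·43) = 30100/1251 ≈ 24.061
Max retention: S = 1000/(30100/1251) − 10 = 9500/301 in (≈ 31.561 in)
Ia = 0.2·(9500/301) = 1900/301 in ≈ 6.312 in
P − Ia = 14.180 − 6.312 = 118409/15050 ≈ 7.868 in (> 0, runoff occurs)
Runoff Q = (P−Ia)²/(P−Ia+S) = (7.868)²/(7.868+31.561) = 14020691281/8930805450 ≈ 1.570 in

Q = 14020691281/8930805450 in ≈ 1.570 in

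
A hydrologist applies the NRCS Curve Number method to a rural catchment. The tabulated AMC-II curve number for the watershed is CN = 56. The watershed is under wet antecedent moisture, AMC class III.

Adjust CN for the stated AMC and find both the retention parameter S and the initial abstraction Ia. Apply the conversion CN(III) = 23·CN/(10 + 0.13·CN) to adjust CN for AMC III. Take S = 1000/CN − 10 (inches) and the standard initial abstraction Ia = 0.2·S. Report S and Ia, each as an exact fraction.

Wet (AMC III): CN(III) = 23·56/(10 + 0.13·56) = 1288/(432/25) = 4025/54 ≈ 74.537
Retention S: 1000/CN − 10 with CN=74.537 → S = 550/161 ≈ 3.416 in
Initial abstraction Ia = S/5 = (550/161)/5 = 110/161 ≈ 0.683 in

S = 550/161 in ≈ 3.416 in; Ia = 110/161 in ≈ 0.683 in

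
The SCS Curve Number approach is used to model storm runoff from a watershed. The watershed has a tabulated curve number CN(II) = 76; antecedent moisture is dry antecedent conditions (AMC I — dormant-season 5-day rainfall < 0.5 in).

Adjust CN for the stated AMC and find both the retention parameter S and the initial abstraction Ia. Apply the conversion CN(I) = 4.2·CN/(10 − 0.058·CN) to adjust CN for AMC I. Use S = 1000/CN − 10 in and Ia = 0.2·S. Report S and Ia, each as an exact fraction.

S = 1000/133 in ≈ 7.519 in; Ia = 200/133 in ≈ 1.504 in

Dry (AMC I): CN(I) = 4.2·76/(10 − 0.058·76) = (1596/5)/(699/125) = 13300/233 ≈ 57.082
Retention S: 1000/CN − 10 with CN=57.082 → S = 1000/133 ≈ 7.519 in
Ia = 0.2S: 0.2·7.519 = 1.504 in (exactly 200/133)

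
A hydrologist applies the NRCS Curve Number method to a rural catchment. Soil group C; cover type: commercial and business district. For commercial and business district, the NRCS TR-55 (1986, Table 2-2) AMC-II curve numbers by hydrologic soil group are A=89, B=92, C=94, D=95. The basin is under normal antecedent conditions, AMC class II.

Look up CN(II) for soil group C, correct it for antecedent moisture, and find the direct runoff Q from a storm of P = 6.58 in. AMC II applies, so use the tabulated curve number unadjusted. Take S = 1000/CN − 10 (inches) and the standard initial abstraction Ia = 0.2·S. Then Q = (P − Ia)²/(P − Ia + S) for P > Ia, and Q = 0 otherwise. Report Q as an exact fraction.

NRCS table: commercial and business district, soil group C → CN(II) = 94
Average conditions: CN = 94 (no AMC adjustment).
Retention S: 1000/CN − 10 with CN=94.000 → S = 30/47 ≈ 0.638 in
Ia = 0.2·(30/47) = 6/47 in ≈ 0.128 in
Since P=6.580 > Ia=0.128: effective rainfall P−Ia = 15163/2350 in
Q = (15163/2350)²/((15163/2350) + 30/47) = (229916569/5522500)/(16663/2350) = 229916569/39158050 in ≈ 5.872 in

Q = 229916569/39158050 in ≈ 5.872 in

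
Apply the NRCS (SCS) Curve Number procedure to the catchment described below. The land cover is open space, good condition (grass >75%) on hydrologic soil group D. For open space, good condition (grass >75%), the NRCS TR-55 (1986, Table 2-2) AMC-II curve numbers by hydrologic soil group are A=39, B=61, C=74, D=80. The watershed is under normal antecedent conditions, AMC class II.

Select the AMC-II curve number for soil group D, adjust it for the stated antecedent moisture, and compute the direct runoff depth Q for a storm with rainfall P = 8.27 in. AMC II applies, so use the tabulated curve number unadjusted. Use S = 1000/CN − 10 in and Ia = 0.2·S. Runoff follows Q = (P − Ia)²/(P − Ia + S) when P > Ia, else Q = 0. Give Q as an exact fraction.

NRCS table: open space, good condition (grass >75%), soil group D → CN(II) = 80
CN(II) = 80; AMC II needs no correction.
Retention S: 1000/CN − 10 with CN=80.000 → S = 5/2 ≈ 2.500 in
Ia = 0.2·(5/2) = 1/2 in ≈ 0.500 in
Excess rainfall: 8.270 − 0.500 = 7.770 in; P > Ia so Q > 0
Q = (777/100)²/((777/100) + 5/2) = (603729/10000)/(1027/100) = 603729/102700 in ≈ 5.879 in

Q = 603729/102700 in ≈ 5.879 in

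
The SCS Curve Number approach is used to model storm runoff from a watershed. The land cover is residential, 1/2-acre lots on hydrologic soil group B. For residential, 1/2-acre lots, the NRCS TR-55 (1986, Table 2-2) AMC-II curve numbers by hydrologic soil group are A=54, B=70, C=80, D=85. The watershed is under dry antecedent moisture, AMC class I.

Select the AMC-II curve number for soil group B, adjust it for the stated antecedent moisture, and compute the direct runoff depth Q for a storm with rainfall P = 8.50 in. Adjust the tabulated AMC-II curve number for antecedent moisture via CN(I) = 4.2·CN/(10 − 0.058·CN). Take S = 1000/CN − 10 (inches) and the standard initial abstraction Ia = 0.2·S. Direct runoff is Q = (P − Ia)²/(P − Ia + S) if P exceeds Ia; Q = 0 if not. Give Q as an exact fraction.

Q = 400689/160034 in ≈ 2.504 in

NRCS table: residential, 1/2-acre lots, soil group B → CN(II) = 70
Dry (AMC I): CN(I) = 4.2·70/(10 − 0.058·70) = 294/(297/50) = 4900/99 ≈ 49.495
S = 1000/(4900/99) − 10 = 500/49 in ≈ 10.204 in
Initial abstraction Ia = S/5 = (500/49)/5 = 100/49 ≈ 2.041 in
Since P=8.500 > Ia=2.041: effective rainfall P−Ia = 633/98 in
Q: (633/98)² ÷ (1633/98) = 400689/160034 in (≈ 2.504 in)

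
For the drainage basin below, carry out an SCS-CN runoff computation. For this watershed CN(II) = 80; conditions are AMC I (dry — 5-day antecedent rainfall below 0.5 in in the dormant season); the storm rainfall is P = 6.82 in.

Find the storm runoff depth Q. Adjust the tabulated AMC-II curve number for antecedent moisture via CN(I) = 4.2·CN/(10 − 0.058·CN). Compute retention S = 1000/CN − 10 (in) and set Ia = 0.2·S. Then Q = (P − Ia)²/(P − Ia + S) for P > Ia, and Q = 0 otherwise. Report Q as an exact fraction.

Q = 34939921/12769050 in ≈ 2.736 in

CN(I) from CN(II)=80: (4.2·80)/(10 − 0.058·80) = 4200/67 ≈ 62.687
Max retention: S = 1000/(4200/67) − 10 = 125/21 in (≈ 5.952 in)
Ia = 0.2·(125/21) = 25/21 in ≈ 1.190 in
Excess rainfall: 6.820 − 1.190 = 5.630 in; P > Ia so Q > 0
Runoff Q = (P−Ia)²/(P−Ia+S) = (5.630)²/(5.630+5.952) = 34939921/12769050 ≈ 2.736 in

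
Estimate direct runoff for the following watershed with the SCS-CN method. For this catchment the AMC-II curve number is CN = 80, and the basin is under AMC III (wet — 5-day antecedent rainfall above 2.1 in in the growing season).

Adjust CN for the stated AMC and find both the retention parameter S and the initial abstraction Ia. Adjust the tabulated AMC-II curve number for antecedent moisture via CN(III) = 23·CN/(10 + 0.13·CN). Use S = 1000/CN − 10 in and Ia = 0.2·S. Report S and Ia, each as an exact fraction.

S = 25/23 in ≈ 1.087 in; Ia = 5/23 in ≈ 0.217 in

CN(III) from CN(II)=80: (23·80)/(10 + 0.13·80) = 4600/51 ≈ 90.196
Max retention: S = 1000/(4600/51) − 10 = 25/23 in (≈ 1.087 in)
Initial abstraction Ia = S/5 = (25/23)/5 = 5/23 ≈ 0.217 in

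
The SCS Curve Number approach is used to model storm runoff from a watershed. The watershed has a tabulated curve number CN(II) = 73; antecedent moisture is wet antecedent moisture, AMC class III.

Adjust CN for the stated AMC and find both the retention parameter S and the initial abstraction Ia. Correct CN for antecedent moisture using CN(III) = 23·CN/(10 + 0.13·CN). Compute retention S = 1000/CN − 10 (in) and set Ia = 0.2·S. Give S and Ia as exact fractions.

S = 2700/1679 in ≈ 1.608 in; Ia = 540/1679 in ≈ 0.322 in

CN(III) from CN(II)=73: (23·73)/(10 + 0.13·73) = 167900/1949 ≈ 86.147
Retention S: 1000/CN − 10 with CN=86.147 → S = 2700/1679 ≈ 1.608 in
Initial abstraction Ia = S/5 = (2700/1679)/5 = 540/1679 ≈ 0.322 in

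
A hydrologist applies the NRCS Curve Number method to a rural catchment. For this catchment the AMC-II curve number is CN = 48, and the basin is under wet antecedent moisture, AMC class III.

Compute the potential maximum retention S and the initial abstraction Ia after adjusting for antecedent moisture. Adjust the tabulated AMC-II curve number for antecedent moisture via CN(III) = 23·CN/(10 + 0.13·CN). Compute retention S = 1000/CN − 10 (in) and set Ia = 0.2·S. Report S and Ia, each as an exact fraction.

S = 325/69 in ≈ 4.710 in; Ia = 65/69 in ≈ 0.942 in

Adjust CN=48 to AMC III: 23·48/(10 + 0.13·48) → 1104 ÷ (406/25) = 13800/203 ≈ 67.980
Retention S: 1000/CN − 10 with CN=67.980 → S = 325/69 ≈ 4.710 in
Initial abstraction Ia = S/5 = (325/69)/5 = 65/69 ≈ 0.942 in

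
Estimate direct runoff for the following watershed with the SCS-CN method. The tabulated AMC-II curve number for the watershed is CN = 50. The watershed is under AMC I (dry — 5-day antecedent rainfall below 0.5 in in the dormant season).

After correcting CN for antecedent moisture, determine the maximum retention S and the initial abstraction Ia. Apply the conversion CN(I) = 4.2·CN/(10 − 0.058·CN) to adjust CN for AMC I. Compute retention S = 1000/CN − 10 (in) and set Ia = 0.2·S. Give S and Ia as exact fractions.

S = 500/21 in ≈ 23.810 in; Ia = 100/21 in ≈ 4.762 in

Dry (AMC I): CN(I) = 4.2·50/(10 − 0.058·50) = 210/(71/10) = 2100/71 ≈ 29.577
Max retention: S = 1000/(2100/71) − 10 = 500/21 in (≈ 23.810 in)
Ia = 0.2S: 0.2·23.810 = 4.762 in (exactly 100/21)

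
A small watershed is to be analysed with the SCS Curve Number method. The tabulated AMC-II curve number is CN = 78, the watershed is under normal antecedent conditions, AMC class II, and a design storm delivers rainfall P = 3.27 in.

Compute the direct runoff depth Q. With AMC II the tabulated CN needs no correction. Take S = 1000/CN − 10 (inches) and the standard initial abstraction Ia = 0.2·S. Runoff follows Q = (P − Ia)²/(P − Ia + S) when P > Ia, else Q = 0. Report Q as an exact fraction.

AMC II — tabulated CN = 78 applies directly.
S = 1000/78 − 10 = 110/39 in ≈ 2.821 in
Ia = 0.2S: 0.2·2.821 = 0.564 in (exactly 22/39)
Excess rainfall: 3.270 − 0.564 = 2.706 in; P > Ia so Q > 0
Q: (10553/3900)² ÷ (21553/3900) = 111365809/84056700 in (≈ 1.325 in)

Q = 111365809/84056700 in ≈ 1.325 in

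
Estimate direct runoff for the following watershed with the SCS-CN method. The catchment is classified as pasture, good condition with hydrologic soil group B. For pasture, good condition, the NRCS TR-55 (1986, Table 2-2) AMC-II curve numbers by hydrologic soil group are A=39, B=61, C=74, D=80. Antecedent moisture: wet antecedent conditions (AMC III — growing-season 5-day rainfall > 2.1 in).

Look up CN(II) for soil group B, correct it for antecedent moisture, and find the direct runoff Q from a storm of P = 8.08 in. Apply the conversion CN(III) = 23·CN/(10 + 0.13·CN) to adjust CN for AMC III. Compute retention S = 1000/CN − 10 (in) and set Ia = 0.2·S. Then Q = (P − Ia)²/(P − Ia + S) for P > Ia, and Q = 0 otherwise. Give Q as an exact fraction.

NRCS table: pasture, good condition, soil group B → CN(II) = 61
Adjust CN=61 to AMC III: 23·61/(10 + 0.13·61) → 1403 ÷ (1793/100) = 140300/1793 ≈ 78.249
S = 1000/(140300/1793) − 10 = 3900/1403 in ≈ 2.780 in
Ia = 0.2·(3900/1403) = 780/1403 in ≈ 0.556 in
Excess rainfall: 8.080 − 0.556 = 7.524 in; P > Ia so Q > 0
Q = (263906/35075)²/((263906/35075) + 3900/1403) = (69646376836/1230255625)/(361406/35075) = 34823188418/6338157725 in ≈ 5.494 in

Q = 34823188418/6338157725 in ≈ 5.494 in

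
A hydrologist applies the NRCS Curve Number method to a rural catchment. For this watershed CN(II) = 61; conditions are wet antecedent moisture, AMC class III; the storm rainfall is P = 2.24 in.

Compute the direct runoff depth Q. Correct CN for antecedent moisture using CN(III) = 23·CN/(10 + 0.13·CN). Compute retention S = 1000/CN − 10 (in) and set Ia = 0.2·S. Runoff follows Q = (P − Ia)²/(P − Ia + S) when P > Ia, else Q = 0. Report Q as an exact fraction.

Wet (AMC III): CN(III) = 23·61/(10 + 0.13·61) = 1403/(1793/100) = 140300/1793 ≈ 78.249
S = 1000/(140300/1793) − 10 = 3900/1403 in ≈ 2.780 in
Ia = 0.2S: 0.2·2.780 = 0.556 in (exactly 780/1403)
Excess rainfall: 2.240 − 0.556 = 1.684 in; P > Ia so Q > 0
Runoff Q = (P−Ia)²/(P−Ia+S) = (1.684)²/(1.684+2.780) = 436128578/686452825 ≈ 0.635 in

Q = 436128578/686452825 in ≈ 0.635 in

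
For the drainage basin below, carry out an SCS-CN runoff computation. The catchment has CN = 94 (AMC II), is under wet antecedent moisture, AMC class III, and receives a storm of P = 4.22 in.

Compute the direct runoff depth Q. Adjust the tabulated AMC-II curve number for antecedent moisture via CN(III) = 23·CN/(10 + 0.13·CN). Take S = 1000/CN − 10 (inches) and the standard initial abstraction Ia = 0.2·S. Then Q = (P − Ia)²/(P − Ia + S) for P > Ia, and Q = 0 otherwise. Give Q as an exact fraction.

Adjust CN=94 to AMC III: 23·94/(10 + 0.13·94) → 2162 ÷ (1111/50) = 108100/1111 ≈ 97.300
Retention S: 1000/CN − 10 with CN=97.300 → S = 300/1081 ≈ 0.278 in
Initial abstraction Ia = S/5 = (300/1081)/5 = 60/1081 ≈ 0.056 in
Since P=4.220 > Ia=0.056: effective rainfall P−Ia = 225091/54050 in
Q = (225091/54050)²/((225091/54050) + 300/1081) = (50665958281/2921402500)/(240091/54050) = 50665958281/12976918550 in ≈ 3.904 in

Q = 50665958281/12976918550 in ≈ 3.904 in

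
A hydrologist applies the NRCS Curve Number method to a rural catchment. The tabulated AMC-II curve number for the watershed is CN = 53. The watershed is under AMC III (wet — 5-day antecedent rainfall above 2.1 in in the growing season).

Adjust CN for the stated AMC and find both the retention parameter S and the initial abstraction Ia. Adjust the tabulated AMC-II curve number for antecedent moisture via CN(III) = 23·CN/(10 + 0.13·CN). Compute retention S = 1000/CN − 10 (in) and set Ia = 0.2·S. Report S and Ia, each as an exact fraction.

S = 4700/1219 in ≈ 3.856 in; Ia = 940/1219 in ≈ 0.771 in

Wet (AMC III): CN(III) = 23·53/(10 + 0.13·53) = 1219/(1689/100) = 121900/1689 ≈ 72.173
Retention S: 1000/CN − 10 with CN=72.173 → S = 4700/1219 ≈ 3.856 in
Ia = 0.2S: 0.2·3.856 = 0.771 in (exactly 940/1219)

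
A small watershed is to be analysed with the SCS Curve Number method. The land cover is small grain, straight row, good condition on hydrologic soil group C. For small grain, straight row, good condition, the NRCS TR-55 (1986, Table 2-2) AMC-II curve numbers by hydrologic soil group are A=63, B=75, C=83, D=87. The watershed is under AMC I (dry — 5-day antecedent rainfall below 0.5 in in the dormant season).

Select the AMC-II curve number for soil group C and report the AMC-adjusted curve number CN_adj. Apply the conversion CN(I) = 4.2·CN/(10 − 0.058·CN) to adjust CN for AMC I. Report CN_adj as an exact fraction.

CN_adj = 174300/2593 ≈ 67.219

NRCS table: small grain, straight row, good condition, soil group C → CN(II) = 83
Dry (AMC I): CN(I) = 4.2·83/(10 − 0.058·83) = (1743/5)/(2593/500) = 174300/2593 ≈ 67.219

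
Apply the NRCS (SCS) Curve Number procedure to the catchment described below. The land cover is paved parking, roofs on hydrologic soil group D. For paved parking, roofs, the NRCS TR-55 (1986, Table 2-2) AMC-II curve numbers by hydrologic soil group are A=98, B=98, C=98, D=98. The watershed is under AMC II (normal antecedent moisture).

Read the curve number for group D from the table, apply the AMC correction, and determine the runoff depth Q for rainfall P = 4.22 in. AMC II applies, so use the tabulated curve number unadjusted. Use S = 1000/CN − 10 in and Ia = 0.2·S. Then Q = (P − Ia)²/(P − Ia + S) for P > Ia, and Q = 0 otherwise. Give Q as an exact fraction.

NRCS table: paved parking, roofs, soil group D → CN(II) = 98
AMC II — tabulated CN = 98 applies directly.
Max retention: S = 1000/98 − 10 = 10/49 in (≈ 0.204 in)
Ia = 0.2·(10/49) = 2/49 in ≈ 0.041 in
Since P=4.220 > Ia=0.041: effective rainfall P−Ia = 10239/2450 in
Runoff Q = (P−Ia)²/(P−Ia+S) = (4.179)²/(4.179+0.204) = 104837121/26310550 ≈ 3.985 in

Q = 104837121/26310550 in ≈ 3.985 in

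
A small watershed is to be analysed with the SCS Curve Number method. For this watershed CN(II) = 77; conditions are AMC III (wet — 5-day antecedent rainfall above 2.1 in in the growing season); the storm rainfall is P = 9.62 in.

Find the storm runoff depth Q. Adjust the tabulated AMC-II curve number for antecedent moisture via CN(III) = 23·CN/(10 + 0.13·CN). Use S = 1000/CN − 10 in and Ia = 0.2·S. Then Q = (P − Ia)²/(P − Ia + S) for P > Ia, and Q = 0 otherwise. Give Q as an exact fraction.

Q = 1298665369/157992450 in ≈ 8.220 in

Wet (AMC III): CN(III) = 23·77/(10 + 0.13·77) = 1771/(2001/100) = 7700/87 ≈ 88.506
Retention S: 1000/CN − 10 with CN=88.506 → S = 100/77 ≈ 1.299 in
Ia = 0.2·(100/77) = 20/77 in ≈ 0.260 in
Excess rainfall: 9.620 − 0.260 = 9.360 in; P > Ia so Q > 0
Q: (36037/3850)² ÷ (41037/3850) = 1298665369/157992450 in (≈ 8.220 in)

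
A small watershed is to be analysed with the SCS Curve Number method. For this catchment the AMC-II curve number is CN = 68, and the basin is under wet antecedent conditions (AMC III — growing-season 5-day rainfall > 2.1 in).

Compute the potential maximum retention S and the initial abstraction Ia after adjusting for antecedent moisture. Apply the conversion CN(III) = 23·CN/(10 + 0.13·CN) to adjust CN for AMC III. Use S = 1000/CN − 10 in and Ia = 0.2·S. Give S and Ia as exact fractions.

S = 800/391 in ≈ 2.046 in; Ia = 160/391 in ≈ 0.409 in

CN(III) from CN(II)=68: (23·68)/(10 + 0.13·68) = 39100/471 ≈ 83.015
S = 1000/(39100/471) − 10 = 800/391 in ≈ 2.046 in
Initial abstraction Ia = S/5 = (800/391)/5 = 160/391 ≈ 0.409 in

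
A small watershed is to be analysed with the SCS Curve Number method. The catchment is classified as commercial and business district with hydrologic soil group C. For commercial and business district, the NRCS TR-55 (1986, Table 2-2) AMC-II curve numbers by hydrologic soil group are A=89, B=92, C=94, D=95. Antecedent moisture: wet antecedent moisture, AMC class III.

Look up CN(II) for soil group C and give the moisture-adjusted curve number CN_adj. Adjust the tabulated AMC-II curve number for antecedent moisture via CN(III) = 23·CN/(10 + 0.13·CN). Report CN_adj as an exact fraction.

NRCS table: commercial and business district, soil group C → CN(II) = 94
CN(III) from CN(II)=94: (23·94)/(10 + 0.13·94) = 108100/1111 ≈ 97.300

CN_adj = 108100/1111 ≈ 97.300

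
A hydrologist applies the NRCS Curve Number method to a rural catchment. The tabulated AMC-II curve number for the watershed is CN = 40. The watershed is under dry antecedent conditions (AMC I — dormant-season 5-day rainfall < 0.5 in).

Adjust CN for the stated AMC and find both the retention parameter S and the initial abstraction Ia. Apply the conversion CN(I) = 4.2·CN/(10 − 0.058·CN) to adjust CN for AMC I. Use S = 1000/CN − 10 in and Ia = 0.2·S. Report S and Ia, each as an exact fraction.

S = 250/7 in ≈ 35.714 in; Ia = 50/7 in ≈ 7.143 in

CN(I) from CN(II)=40: (4.2·40)/(10 − 0.058·40) = 175/8 ≈ 21.875
Max retention: S = 1000/(175/8) − 10 = 250/7 in (≈ 35.714 in)
Ia = 0.2S: 0.2·35.714 = 7.143 in (exactly 50/7)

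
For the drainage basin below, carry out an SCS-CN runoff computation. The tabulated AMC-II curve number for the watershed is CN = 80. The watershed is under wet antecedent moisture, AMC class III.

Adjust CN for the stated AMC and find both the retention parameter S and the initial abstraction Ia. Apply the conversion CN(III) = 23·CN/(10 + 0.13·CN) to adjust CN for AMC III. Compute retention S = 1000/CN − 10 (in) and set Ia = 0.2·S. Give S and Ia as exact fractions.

S = 25/23 in ≈ 1.087 in; Ia = 5/23 in ≈ 0.217 in

Wet (AMC III): CN(III) = 23·80/(10 + 0.13·80) = 1840/(102/5) = 4600/51 ≈ 90.196
S = 1000/(4600/51) − 10 = 25/23 in ≈ 1.087 in
Ia = 0.2S: 0.2·1.087 = 0.217 in (exactly 5/23)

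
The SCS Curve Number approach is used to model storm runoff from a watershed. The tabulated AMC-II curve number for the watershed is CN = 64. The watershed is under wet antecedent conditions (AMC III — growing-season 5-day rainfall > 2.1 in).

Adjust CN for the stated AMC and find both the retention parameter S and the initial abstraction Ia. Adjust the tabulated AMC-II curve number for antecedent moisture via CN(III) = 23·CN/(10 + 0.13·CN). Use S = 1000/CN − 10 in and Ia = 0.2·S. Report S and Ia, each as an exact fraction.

S = 225/92 in ≈ 2.446 in; Ia = 45/92 in ≈ 0.489 in

Adjust CN=64 to AMC III: 23·64/(10 + 0.13·64) → 1472 ÷ (458/25) = 18400/229 ≈ 80.349
S = 1000/(18400/229) − 10 = 225/92 in ≈ 2.446 in
Initial abstraction Ia = S/5 = (225/92)/5 = 45/92 ≈ 0.489 in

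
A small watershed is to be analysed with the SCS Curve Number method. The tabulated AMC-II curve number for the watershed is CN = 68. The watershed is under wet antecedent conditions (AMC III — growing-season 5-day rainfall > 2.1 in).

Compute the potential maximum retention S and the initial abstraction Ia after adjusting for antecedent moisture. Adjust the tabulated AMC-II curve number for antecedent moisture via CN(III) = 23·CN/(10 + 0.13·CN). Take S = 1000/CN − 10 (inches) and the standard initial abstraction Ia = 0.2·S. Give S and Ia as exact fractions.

Wet (AMC III): CN(III) = 23·68/(10 + 0.13·68) = 1564/(471/25) = 39100/471 ≈ 83.015
S = 1000/(39100/471) − 10 = 800/391 in ≈ 2.046 in
Ia = 0.2·(800/391) = 160/391 in ≈ 0.409 in

S = 800/391 in ≈ 2.046 in; Ia = 160/391 in ≈ 0.409 in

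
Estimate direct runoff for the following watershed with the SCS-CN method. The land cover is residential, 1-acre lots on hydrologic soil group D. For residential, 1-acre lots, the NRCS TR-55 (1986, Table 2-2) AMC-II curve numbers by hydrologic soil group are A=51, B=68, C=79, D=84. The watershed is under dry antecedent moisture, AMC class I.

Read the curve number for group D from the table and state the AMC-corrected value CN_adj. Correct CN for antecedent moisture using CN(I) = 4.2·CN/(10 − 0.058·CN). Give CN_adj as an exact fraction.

CN_adj = 44100/641 ≈ 68.799

NRCS table: residential, 1-acre lots, soil group D → CN(II) = 84
CN(I) from CN(II)=84: (4.2·84)/(10 − 0.058·84) = 44100/641 ≈ 68.799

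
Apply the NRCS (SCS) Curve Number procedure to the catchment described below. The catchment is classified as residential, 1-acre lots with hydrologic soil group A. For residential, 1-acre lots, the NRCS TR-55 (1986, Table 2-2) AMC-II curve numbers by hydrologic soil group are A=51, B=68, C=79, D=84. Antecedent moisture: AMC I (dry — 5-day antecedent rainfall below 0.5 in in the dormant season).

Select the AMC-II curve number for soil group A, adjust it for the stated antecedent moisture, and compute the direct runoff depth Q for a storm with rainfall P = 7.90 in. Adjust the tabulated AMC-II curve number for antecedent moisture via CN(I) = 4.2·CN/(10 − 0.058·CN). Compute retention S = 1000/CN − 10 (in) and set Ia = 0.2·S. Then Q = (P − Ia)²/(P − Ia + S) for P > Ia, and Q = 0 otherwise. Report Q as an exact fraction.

Q = 25877569/61333110 in ≈ 0.422 in

NRCS table: residential, 1-acre lots, soil group A → CN(II) = 51
Dry (AMC I): CN(I) = 4.2·51/(10 − 0.058·51) = (1071/5)/(3521/500) = 15300/503 ≈ 30.417
S = 1000/(15300/503) − 10 = 3500/153 in ≈ 22.876 in
Ia = 0.2S: 0.2·22.876 = 4.575 in (exactly 700/153)
Excess rainfall: 7.900 − 4.575 = 3.325 in; P > Ia so Q > 0
Q: (5087/1530)² ÷ (40087/1530) = 25877569/61333110 in (≈ 0.422 in)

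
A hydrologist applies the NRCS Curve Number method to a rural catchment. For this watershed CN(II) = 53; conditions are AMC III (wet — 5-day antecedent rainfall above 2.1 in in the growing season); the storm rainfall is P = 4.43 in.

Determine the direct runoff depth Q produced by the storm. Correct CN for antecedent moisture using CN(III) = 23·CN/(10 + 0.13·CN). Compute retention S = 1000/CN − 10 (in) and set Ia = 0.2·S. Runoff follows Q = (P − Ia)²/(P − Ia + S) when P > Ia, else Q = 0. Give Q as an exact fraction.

Q = 198931164289/111662472300 in ≈ 1.782 in

CN(III) from CN(II)=53: (23·53)/(10 + 0.13·53) = 121900/1689 ≈ 72.173
Max retention: S = 1000/(121900/1689) − 10 = 4700/1219 in (≈ 3.856 in)
Ia = 0.2S: 0.2·3.856 = 0.771 in (exactly 940/1219)
P − Ia = 4.430 − 0.771 = 446017/121900 ≈ 3.659 in (> 0, runoff occurs)
Q: (446017/121900)² ÷ (916017/121900) = 198931164289/111662472300 in (≈ 1.782 in)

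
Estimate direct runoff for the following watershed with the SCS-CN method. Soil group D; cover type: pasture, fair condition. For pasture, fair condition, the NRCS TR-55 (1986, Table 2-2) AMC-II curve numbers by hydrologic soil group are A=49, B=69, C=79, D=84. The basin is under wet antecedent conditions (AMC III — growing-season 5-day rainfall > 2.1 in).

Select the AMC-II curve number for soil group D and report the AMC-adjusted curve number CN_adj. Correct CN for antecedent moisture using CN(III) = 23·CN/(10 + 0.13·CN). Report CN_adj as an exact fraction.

CN_adj = 48300/523 ≈ 92.352

NRCS table: pasture, fair condition, soil group D → CN(II) = 84
CN(III) from CN(II)=84: (23·84)/(10 + 0.13·84) = 48300/523 ≈ 92.352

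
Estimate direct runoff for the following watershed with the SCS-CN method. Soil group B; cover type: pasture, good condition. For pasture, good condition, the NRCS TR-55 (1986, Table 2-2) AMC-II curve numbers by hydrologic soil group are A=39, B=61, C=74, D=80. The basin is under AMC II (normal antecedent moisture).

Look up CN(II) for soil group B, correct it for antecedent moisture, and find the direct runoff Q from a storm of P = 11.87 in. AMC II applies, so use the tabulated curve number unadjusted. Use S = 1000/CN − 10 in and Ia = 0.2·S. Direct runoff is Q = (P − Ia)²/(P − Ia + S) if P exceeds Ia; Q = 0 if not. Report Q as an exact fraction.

Q = 4174064449/632002700 in ≈ 6.605 in

NRCS table: pasture, good condition, soil group B → CN(II) = 61
CN(II) = 61; AMC II needs no correction.
S = 1000/61 − 10 = 390/61 in ≈ 6.393 in
Ia = 0.2S: 0.2·6.393 = 1.279 in (exactly 78/61)
Since P=11.870 > Ia=1.279: effective rainfall P−Ia = 64607/6100 in
Q: (64607/6100)² ÷ (103607/6100) = 4174064449/632002700 in (≈ 6.605 in)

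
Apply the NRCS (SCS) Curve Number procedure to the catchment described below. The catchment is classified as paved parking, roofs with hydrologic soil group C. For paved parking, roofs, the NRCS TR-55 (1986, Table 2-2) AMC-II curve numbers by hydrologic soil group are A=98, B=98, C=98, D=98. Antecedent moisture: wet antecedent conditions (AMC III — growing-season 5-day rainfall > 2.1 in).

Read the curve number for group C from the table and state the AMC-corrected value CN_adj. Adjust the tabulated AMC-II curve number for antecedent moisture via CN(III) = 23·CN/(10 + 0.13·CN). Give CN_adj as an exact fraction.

CN_adj = 112700/1137 ≈ 99.120

NRCS table: paved parking, roofs, soil group C → CN(II) = 98
Adjust CN=98 to AMC III: 23·98/(10 + 0.13·98) → 2254 ÷ (1137/50) = 112700/1137 ≈ 99.120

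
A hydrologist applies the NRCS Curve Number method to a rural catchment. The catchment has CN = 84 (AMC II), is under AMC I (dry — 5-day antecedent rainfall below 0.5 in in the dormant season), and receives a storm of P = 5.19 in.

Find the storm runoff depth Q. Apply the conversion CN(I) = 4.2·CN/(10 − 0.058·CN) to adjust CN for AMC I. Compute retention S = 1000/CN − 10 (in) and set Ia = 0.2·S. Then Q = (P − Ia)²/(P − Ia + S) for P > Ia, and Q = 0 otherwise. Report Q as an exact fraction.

CN(I) from CN(II)=84: (4.2·84)/(10 − 0.058·84) = 44100/641 ≈ 68.799
S = 1000/(44100/641) − 10 = 2000/441 in ≈ 4.535 in
Ia = 0.2·(2000/441) = 400/441 in ≈ 0.907 in
P − Ia = 5.190 − 0.907 = 188879/44100 ≈ 4.283 in (> 0, runoff occurs)
Runoff Q = (P−Ia)²/(P−Ia+S) = (4.283)²/(4.283+4.535) = 35675276641/17149563900 ≈ 2.080 in

Q = 35675276641/17149563900 in ≈ 2.080 in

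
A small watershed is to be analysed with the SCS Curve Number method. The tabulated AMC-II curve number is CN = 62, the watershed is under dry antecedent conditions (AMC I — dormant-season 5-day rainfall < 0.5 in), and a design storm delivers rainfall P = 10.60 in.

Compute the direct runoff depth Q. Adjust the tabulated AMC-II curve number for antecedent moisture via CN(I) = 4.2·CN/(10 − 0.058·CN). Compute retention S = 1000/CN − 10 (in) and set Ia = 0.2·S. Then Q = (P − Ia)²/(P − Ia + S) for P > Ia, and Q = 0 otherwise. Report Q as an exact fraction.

Dry (AMC I): CN(I) = 4.2·62/(10 − 0.058·62) = (1302/5)/(1601/250) = 65100/1601 ≈ 40.662
S = 1000/(65100/1601) − 10 = 9500/651 in ≈ 14.593 in
Ia = 0.2·(9500/651) = 1900/651 in ≈ 2.919 in
P − Ia = 10.600 − 2.919 = 25003/3255 ≈ 7.681 in (> 0, runoff occurs)
Runoff Q = (P−Ia)²/(P−Ia+S) = (7.681)²/(7.681+14.593) = 625150009/235997265 ≈ 2.649 in

Q = 625150009/235997265 in ≈ 2.649 in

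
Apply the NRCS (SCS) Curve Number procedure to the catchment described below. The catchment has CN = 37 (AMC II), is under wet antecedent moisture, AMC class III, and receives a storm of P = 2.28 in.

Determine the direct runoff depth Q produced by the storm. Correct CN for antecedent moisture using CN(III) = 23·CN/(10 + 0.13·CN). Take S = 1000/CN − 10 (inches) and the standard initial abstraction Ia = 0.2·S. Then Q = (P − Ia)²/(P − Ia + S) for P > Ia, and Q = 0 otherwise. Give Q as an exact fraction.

Adjust CN=37 to AMC III: 23·37/(10 + 0.13·37) → 851 ÷ (1481/100) = 85100/1481 ≈ 57.461
S = 1000/(85100/1481) − 10 = 6300/851 in ≈ 7.403 in
Ia = 0.2·(6300/851) = 1260/851 in ≈ 1.481 in
Since P=2.280 > Ia=1.481: effective rainfall P−Ia = 17007/21275 in
Runoff Q = (P−Ia)²/(P−Ia+S) = (0.799)²/(0.799+7.403) = 96412683/1237545475 ≈ 0.078 in

Q = 96412683/1237545475 in ≈ 0.078 in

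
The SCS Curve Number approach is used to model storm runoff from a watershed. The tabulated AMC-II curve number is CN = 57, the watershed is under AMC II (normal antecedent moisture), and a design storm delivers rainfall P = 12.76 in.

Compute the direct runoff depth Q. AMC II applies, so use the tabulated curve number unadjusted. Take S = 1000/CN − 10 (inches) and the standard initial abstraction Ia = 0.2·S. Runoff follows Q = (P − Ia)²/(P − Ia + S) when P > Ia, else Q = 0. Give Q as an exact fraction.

Q = 257057089/38165775 in ≈ 6.735 in

CN(II) = 57; AMC II needs no correction.
Retention S: 1000/CN − 10 with CN=57.000 → S = 430/57 ≈ 7.544 in
Ia = 0.2S: 0.2·7.544 = 1.509 in (exactly 86/57)
Excess rainfall: 12.760 − 1.509 = 11.251 in; P > Ia so Q > 0
Q: (16033/1425)² ÷ (26783/1425) = 257057089/38165775 in (≈ 6.735 in)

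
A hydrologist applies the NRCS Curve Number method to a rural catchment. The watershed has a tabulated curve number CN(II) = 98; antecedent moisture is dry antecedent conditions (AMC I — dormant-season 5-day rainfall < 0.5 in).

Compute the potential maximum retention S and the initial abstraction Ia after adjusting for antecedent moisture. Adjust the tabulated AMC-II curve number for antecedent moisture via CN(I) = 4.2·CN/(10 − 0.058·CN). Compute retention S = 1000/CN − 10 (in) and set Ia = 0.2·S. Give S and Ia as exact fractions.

Adjust CN=98 to AMC I: 4.2·98/(10 − 0.058·98) → (2058/5) ÷ (1079/250) = 102900/1079 ≈ 95.366
S = 1000/(102900/1079) − 10 = 500/1029 in ≈ 0.486 in
Ia = 0.2S: 0.2·0.486 = 0.097 in (exactly 100/1029)

S = 500/1029 in ≈ 0.486 in; Ia = 100/1029 in ≈ 0.097 in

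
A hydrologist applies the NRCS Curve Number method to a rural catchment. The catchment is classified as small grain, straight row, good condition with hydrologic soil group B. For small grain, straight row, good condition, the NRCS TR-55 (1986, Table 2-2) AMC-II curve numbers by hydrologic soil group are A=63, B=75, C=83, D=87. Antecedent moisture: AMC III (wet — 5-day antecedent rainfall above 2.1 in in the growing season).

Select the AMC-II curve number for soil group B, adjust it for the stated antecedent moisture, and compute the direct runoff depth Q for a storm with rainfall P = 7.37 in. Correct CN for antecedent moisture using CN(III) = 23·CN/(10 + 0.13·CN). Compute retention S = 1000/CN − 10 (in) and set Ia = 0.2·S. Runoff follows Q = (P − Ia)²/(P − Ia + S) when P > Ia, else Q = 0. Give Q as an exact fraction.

NRCS table: small grain, straight row, good condition, soil group B → CN(II) = 75
CN(III) from CN(II)=75: (23·75)/(10 + 0.13·75) = 6900/79 ≈ 87.342
Max retention: S = 1000/(6900/79) − 10 = 100/69 in (≈ 1.449 in)
Ia = 0.2S: 0.2·1.449 = 0.290 in (exactly 20/69)
Since P=7.370 > Ia=0.290: effective rainfall P−Ia = 48853/6900 in
Runoff Q = (P−Ia)²/(P−Ia+S) = (7.080)²/(7.080+1.449) = 2386615609/406085700 ≈ 5.877 in

Q = 2386615609/406085700 in ≈ 5.877 in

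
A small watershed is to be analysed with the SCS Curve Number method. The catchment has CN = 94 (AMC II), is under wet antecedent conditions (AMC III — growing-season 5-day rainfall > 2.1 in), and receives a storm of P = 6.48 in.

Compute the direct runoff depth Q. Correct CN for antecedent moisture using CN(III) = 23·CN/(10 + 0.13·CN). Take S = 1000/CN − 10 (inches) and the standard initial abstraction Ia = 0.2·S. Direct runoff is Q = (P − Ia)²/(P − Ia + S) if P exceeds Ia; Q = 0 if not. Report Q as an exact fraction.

Q = 5024099814/815803675 in ≈ 6.158 in

Adjust CN=94 to AMC III: 23·94/(10 + 0.13·94) → 2162 ÷ (1111/50) = 108100/1111 ≈ 97.300
Retention S: 1000/CN − 10 with CN=97.300 → S = 300/1081 ≈ 0.278 in
Ia = 0.2S: 0.2·0.278 = 0.056 in (exactly 60/1081)
Since P=6.480 > Ia=0.056: effective rainfall P−Ia = 173622/27025 in
Runoff Q = (P−Ia)²/(P−Ia+S) = (6.424)²/(6.424+0.278) = 5024099814/815803675 ≈ 6.158 in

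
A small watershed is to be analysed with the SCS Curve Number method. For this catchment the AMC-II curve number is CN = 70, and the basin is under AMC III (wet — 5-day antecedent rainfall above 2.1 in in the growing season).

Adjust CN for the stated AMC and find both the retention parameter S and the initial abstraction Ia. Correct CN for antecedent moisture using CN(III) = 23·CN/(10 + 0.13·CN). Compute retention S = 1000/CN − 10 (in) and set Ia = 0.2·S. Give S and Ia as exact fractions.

Adjust CN=70 to AMC III: 23·70/(10 + 0.13·70) → 1610 ÷ (191/10) = 16100/191 ≈ 84.293
Retention S: 1000/CN − 10 with CN=84.293 → S = 300/161 ≈ 1.863 in
Initial abstraction Ia = S/5 = (300/161)/5 = 60/161 ≈ 0.373 in

S = 300/161 in ≈ 1.863 in; Ia = 60/161 in ≈ 0.373 in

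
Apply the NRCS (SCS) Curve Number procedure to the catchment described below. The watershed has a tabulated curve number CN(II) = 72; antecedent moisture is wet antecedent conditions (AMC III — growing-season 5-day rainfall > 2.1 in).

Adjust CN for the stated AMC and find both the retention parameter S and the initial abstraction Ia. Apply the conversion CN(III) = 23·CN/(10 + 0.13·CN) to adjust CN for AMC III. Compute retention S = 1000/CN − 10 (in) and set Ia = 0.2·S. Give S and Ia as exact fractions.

S = 350/207 in ≈ 1.691 in; Ia = 70/207 in ≈ 0.338 in

Wet (AMC III): CN(III) = 23·72/(10 + 0.13·72) = 1656/(484/25) = 10350/121 ≈ 85.537
S = 1000/(10350/121) − 10 = 350/207 in ≈ 1.691 in
Ia = 0.2S: 0.2·1.691 = 0.338 in (exactly 70/207)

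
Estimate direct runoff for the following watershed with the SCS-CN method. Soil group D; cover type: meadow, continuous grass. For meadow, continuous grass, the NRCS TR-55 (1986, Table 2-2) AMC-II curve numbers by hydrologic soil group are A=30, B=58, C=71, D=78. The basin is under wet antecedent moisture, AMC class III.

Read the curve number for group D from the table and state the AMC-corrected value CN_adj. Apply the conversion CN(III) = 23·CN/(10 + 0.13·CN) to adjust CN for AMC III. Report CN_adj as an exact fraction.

CN_adj = 89700/1007 ≈ 89.076

NRCS table: meadow, continuous grass, soil group D → CN(II) = 78
Wet (AMC III): CN(III) = 23·78/(10 + 0.13·78) = 1794/(1007/50) = 89700/1007 ≈ 89.076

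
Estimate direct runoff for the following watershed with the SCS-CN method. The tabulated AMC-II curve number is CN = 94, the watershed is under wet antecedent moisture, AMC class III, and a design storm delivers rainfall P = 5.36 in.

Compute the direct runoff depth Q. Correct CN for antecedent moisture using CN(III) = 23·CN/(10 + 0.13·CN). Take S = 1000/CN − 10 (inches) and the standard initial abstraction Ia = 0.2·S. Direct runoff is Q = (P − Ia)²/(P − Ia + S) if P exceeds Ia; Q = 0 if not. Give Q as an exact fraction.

Adjust CN=94 to AMC III: 23·94/(10 + 0.13·94) → 2162 ÷ (1111/50) = 108100/1111 ≈ 97.300
S = 1000/(108100/1111) − 10 = 300/1081 in ≈ 0.278 in
Ia = 0.2S: 0.2·0.278 = 0.056 in (exactly 60/1081)
Since P=5.360 > Ia=0.056: effective rainfall P−Ia = 143354/27025 in
Runoff Q = (P−Ia)²/(P−Ia+S) = (5.304)²/(5.304+0.278) = 10275184658/2038414675 ≈ 5.041 in

Q = 10275184658/2038414675 in ≈ 5.041 in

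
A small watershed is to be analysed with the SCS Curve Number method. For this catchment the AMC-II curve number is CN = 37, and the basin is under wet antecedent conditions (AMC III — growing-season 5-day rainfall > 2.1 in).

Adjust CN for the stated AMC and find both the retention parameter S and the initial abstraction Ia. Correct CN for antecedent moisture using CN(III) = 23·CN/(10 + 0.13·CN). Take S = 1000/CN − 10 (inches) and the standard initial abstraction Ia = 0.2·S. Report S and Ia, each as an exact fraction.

Adjust CN=37 to AMC III: 23·37/(10 + 0.13·37) → 851 ÷ (1481/100) = 85100/1481 ≈ 57.461
Max retention: S = 1000/(85100/1481) − 10 = 6300/851 in (≈ 7.403 in)
Initial abstraction Ia = S/5 = (6300/851)/5 = 1260/851 ≈ 1.481 in

S = 6300/851 in ≈ 7.403 in; Ia = 1260/851 in ≈ 1.481 in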